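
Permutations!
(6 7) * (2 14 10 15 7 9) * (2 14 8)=(2 8)(6 9 14 10 15 7)=[0, 1, 8, 3, 4, 5, 9, 6, 2, 14, 15, 11, 12, 13, 10, 7]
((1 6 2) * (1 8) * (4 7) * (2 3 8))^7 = [0, 8, 2, 6, 7, 5, 1, 4, 3] = (1 8 3 6)(4 7)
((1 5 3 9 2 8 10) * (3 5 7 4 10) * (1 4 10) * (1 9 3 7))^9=(2 10)(4 8)(7 9)=[0, 1, 10, 3, 8, 5, 6, 9, 4, 7, 2]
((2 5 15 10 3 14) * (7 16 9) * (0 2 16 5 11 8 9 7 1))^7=(16)(0 2 11 8 9 1)=[2, 0, 11, 3, 4, 5, 6, 7, 9, 1, 10, 8, 12, 13, 14, 15, 16]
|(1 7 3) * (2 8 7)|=|(1 2 8 7 3)|=5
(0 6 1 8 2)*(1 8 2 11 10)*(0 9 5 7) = (0 6 8 11 10 1 2 9 5 7) = [6, 2, 9, 3, 4, 7, 8, 0, 11, 5, 1, 10]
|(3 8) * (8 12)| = 3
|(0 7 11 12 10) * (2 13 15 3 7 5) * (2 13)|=|(0 5 13 15 3 7 11 12 10)|=9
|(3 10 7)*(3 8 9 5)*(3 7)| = 4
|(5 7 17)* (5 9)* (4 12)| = 4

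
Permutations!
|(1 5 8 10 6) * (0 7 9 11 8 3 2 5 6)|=6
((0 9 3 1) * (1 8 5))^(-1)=(0 1 5 8 3 9)=[1, 5, 2, 9, 4, 8, 6, 7, 3, 0]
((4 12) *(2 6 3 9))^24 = (12) = [0, 1, 2, 3, 4, 5, 6, 7, 8, 9, 10, 11, 12]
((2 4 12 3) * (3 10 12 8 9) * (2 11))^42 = (12) = [0, 1, 2, 3, 4, 5, 6, 7, 8, 9, 10, 11, 12]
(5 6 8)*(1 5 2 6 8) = (1 5 8 2 6) = [0, 5, 6, 3, 4, 8, 1, 7, 2]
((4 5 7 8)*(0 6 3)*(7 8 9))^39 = (7 9) = [0, 1, 2, 3, 4, 5, 6, 9, 8, 7]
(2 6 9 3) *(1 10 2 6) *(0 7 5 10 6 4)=(0 7 5 10 2 1 6 9 3 4)=[7, 6, 1, 4, 0, 10, 9, 5, 8, 3, 2]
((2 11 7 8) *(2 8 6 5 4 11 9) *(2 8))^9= (4 5 6 7 11)= [0, 1, 2, 3, 5, 6, 7, 11, 8, 9, 10, 4]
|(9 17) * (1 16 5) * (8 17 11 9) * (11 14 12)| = 12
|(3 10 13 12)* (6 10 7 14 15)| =|(3 7 14 15 6 10 13 12)| =8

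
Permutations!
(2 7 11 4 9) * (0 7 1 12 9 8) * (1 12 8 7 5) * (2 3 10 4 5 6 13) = (0 6 13 2 12 9 3 10 4 7 11 5 1 8) = [6, 8, 12, 10, 7, 1, 13, 11, 0, 3, 4, 5, 9, 2]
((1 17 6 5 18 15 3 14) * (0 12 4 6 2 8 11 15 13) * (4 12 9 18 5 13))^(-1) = (0 13 6 4 18 9)(1 14 3 15 11 8 2 17) = [13, 14, 17, 15, 18, 5, 4, 7, 2, 0, 10, 8, 12, 6, 3, 11, 16, 1, 9]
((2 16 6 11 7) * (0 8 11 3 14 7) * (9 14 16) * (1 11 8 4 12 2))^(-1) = (0 11 1 7 14 9 2 12 4)(3 6 16) = [11, 7, 12, 6, 0, 5, 16, 14, 8, 2, 10, 1, 4, 13, 9, 15, 3]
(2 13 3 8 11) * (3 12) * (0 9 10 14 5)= (0 9 10 14 5)(2 13 12 3 8 11)= [9, 1, 13, 8, 4, 0, 6, 7, 11, 10, 14, 2, 3, 12, 5]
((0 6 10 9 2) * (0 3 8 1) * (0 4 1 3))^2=(0 10 2 6 9)=[10, 1, 6, 3, 4, 5, 9, 7, 8, 0, 2]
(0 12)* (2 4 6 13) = (0 12)(2 4 6 13) = [12, 1, 4, 3, 6, 5, 13, 7, 8, 9, 10, 11, 0, 2]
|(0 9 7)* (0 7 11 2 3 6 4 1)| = 8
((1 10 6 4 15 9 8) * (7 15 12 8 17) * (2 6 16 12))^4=(17)(1 8 12 16 10)(2 6 4)=[0, 8, 6, 3, 2, 5, 4, 7, 12, 9, 1, 11, 16, 13, 14, 15, 10, 17]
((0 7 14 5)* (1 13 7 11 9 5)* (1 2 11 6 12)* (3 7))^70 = (0 9 2 7 13 12)(1 6 5 11 14 3) = [9, 6, 7, 1, 4, 11, 5, 13, 8, 2, 10, 14, 0, 12, 3]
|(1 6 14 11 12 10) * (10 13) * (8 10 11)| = |(1 6 14 8 10)(11 12 13)| = 15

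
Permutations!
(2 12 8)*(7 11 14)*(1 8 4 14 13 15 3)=(1 8 2 12 4 14 7 11 13 15 3)=[0, 8, 12, 1, 14, 5, 6, 11, 2, 9, 10, 13, 4, 15, 7, 3]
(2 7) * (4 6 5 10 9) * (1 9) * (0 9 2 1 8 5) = [9, 2, 7, 3, 6, 10, 0, 1, 5, 4, 8] = (0 9 4 6)(1 2 7)(5 10 8)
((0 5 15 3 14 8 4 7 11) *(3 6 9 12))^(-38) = (0 7 8 3 9 15)(4 14 12 6 5 11) = [7, 1, 2, 9, 14, 11, 5, 8, 3, 15, 10, 4, 6, 13, 12, 0]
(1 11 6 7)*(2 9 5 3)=[0, 11, 9, 2, 4, 3, 7, 1, 8, 5, 10, 6]=(1 11 6 7)(2 9 5 3)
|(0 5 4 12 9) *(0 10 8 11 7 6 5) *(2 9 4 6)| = |(2 9 10 8 11 7)(4 12)(5 6)| = 6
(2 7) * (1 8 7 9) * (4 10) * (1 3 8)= (2 9 3 8 7)(4 10)= [0, 1, 9, 8, 10, 5, 6, 2, 7, 3, 4]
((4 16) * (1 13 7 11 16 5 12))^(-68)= (1 16)(4 13)(5 7)(11 12)= [0, 16, 2, 3, 13, 7, 6, 5, 8, 9, 10, 12, 11, 4, 14, 15, 1]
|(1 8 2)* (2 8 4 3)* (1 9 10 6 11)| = |(1 4 3 2 9 10 6 11)| = 8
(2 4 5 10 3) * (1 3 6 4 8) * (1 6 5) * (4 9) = (1 3 2 8 6 9 4)(5 10) = [0, 3, 8, 2, 1, 10, 9, 7, 6, 4, 5]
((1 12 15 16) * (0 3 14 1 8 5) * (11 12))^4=(0 11 8 14 15)(1 16 3 12 5)=[11, 16, 2, 12, 4, 1, 6, 7, 14, 9, 10, 8, 5, 13, 15, 0, 3]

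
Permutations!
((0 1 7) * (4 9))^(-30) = (9) = [0, 1, 2, 3, 4, 5, 6, 7, 8, 9]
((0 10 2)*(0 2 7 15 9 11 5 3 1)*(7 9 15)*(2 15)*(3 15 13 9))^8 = (2 9 5)(11 15 13) = [0, 1, 9, 3, 4, 2, 6, 7, 8, 5, 10, 15, 12, 11, 14, 13]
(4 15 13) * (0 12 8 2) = (0 12 8 2)(4 15 13) = [12, 1, 0, 3, 15, 5, 6, 7, 2, 9, 10, 11, 8, 4, 14, 13]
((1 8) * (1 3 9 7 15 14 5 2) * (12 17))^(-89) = (1 8 3 9 7 15 14 5 2)(12 17) = [0, 8, 1, 9, 4, 2, 6, 15, 3, 7, 10, 11, 17, 13, 5, 14, 16, 12]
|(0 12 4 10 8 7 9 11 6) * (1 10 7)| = |(0 12 4 7 9 11 6)(1 10 8)| = 21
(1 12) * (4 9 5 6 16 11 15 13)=(1 12)(4 9 5 6 16 11 15 13)=[0, 12, 2, 3, 9, 6, 16, 7, 8, 5, 10, 15, 1, 4, 14, 13, 11]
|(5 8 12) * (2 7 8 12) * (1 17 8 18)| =|(1 17 8 2 7 18)(5 12)| =6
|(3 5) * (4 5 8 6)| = 5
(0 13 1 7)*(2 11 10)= (0 13 1 7)(2 11 10)= [13, 7, 11, 3, 4, 5, 6, 0, 8, 9, 2, 10, 12, 1]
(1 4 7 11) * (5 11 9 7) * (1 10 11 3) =(1 4 5 3)(7 9)(10 11) =[0, 4, 2, 1, 5, 3, 6, 9, 8, 7, 11, 10]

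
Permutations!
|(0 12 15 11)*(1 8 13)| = |(0 12 15 11)(1 8 13)| = 12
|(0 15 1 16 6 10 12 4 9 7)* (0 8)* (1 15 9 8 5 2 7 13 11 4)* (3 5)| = 60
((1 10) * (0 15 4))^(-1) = (0 4 15)(1 10) = [4, 10, 2, 3, 15, 5, 6, 7, 8, 9, 1, 11, 12, 13, 14, 0]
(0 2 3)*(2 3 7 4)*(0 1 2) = [3, 2, 7, 1, 0, 5, 6, 4] = (0 3 1 2 7 4)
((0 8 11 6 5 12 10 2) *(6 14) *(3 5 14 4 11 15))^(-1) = (0 2 10 12 5 3 15 8)(4 11)(6 14) = [2, 1, 10, 15, 11, 3, 14, 7, 0, 9, 12, 4, 5, 13, 6, 8]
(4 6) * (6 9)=(4 9 6)=[0, 1, 2, 3, 9, 5, 4, 7, 8, 6]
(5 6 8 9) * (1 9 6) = (1 9 5)(6 8) = [0, 9, 2, 3, 4, 1, 8, 7, 6, 5]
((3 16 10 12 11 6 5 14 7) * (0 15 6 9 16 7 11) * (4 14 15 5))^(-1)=[12, 1, 2, 7, 6, 0, 15, 3, 8, 11, 16, 14, 10, 13, 4, 5, 9]=(0 12 10 16 9 11 14 4 6 15 5)(3 7)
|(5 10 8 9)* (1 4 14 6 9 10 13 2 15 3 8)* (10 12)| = |(1 4 14 6 9 5 13 2 15 3 8 12 10)| = 13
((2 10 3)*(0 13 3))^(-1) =(0 10 2 3 13) =[10, 1, 3, 13, 4, 5, 6, 7, 8, 9, 2, 11, 12, 0]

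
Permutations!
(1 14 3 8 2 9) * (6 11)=(1 14 3 8 2 9)(6 11)=[0, 14, 9, 8, 4, 5, 11, 7, 2, 1, 10, 6, 12, 13, 3]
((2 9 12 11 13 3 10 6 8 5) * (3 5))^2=[0, 1, 12, 6, 4, 9, 3, 7, 10, 11, 8, 5, 13, 2]=(2 12 13)(3 6)(5 9 11)(8 10)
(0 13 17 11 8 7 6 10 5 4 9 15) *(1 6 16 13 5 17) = (0 5 4 9 15)(1 6 10 17 11 8 7 16 13) = [5, 6, 2, 3, 9, 4, 10, 16, 7, 15, 17, 8, 12, 1, 14, 0, 13, 11]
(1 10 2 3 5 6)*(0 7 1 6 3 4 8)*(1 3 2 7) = [1, 10, 4, 5, 8, 2, 6, 3, 0, 9, 7] = (0 1 10 7 3 5 2 4 8)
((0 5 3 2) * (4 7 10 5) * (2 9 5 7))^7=(0 4 2)(3 9 5)(7 10)=[4, 1, 0, 9, 2, 3, 6, 10, 8, 5, 7]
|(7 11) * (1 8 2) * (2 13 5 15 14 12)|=|(1 8 13 5 15 14 12 2)(7 11)|=8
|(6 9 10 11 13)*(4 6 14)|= |(4 6 9 10 11 13 14)|= 7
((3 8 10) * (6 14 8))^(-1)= (3 10 8 14 6)= [0, 1, 2, 10, 4, 5, 3, 7, 14, 9, 8, 11, 12, 13, 6]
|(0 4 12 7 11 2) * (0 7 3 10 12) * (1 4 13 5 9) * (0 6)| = |(0 13 5 9 1 4 6)(2 7 11)(3 10 12)| = 21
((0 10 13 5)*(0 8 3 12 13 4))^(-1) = (0 4 10)(3 8 5 13 12) = [4, 1, 2, 8, 10, 13, 6, 7, 5, 9, 0, 11, 3, 12]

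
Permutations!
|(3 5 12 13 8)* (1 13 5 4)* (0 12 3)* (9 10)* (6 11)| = 8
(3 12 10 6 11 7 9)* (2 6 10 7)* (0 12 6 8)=(0 12 7 9 3 6 11 2 8)=[12, 1, 8, 6, 4, 5, 11, 9, 0, 3, 10, 2, 7]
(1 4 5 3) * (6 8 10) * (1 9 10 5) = (1 4)(3 9 10 6 8 5) = [0, 4, 2, 9, 1, 3, 8, 7, 5, 10, 6]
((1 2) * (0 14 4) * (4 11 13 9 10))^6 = [4, 1, 2, 3, 10, 5, 6, 7, 8, 13, 9, 14, 12, 11, 0] = (0 4 10 9 13 11 14)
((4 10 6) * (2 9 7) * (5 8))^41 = (2 7 9)(4 6 10)(5 8) = [0, 1, 7, 3, 6, 8, 10, 9, 5, 2, 4]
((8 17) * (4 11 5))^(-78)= [0, 1, 2, 3, 4, 5, 6, 7, 8, 9, 10, 11, 12, 13, 14, 15, 16, 17]= (17)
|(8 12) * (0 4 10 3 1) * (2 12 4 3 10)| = |(0 3 1)(2 12 8 4)| = 12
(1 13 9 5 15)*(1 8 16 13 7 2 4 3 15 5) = (1 7 2 4 3 15 8 16 13 9) = [0, 7, 4, 15, 3, 5, 6, 2, 16, 1, 10, 11, 12, 9, 14, 8, 13]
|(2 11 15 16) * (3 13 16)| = |(2 11 15 3 13 16)| = 6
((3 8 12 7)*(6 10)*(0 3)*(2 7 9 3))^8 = (12)(0 7 2) = [7, 1, 0, 3, 4, 5, 6, 2, 8, 9, 10, 11, 12]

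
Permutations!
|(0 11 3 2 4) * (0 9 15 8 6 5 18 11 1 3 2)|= |(0 1 3)(2 4 9 15 8 6 5 18 11)|= 9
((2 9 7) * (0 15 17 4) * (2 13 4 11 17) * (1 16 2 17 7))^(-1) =(0 4 13 7 11 17 15)(1 9 2 16) =[4, 9, 16, 3, 13, 5, 6, 11, 8, 2, 10, 17, 12, 7, 14, 0, 1, 15]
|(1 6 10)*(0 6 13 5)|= 6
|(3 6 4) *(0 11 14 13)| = 12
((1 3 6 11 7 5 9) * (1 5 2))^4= (1 7 6)(2 11 3)= [0, 7, 11, 2, 4, 5, 1, 6, 8, 9, 10, 3]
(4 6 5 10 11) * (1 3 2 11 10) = (1 3 2 11 4 6 5) = [0, 3, 11, 2, 6, 1, 5, 7, 8, 9, 10, 4]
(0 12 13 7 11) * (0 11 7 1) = (0 12 13 1) = [12, 0, 2, 3, 4, 5, 6, 7, 8, 9, 10, 11, 13, 1]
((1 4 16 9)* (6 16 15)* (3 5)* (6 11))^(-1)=[0, 9, 2, 5, 1, 3, 11, 7, 8, 16, 10, 15, 12, 13, 14, 4, 6]=(1 9 16 6 11 15 4)(3 5)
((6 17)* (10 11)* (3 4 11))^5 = (3 4 11 10)(6 17) = [0, 1, 2, 4, 11, 5, 17, 7, 8, 9, 3, 10, 12, 13, 14, 15, 16, 6]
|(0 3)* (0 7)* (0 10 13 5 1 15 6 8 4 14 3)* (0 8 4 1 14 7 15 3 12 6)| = 40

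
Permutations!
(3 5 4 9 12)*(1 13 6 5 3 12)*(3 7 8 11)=[0, 13, 2, 7, 9, 4, 5, 8, 11, 1, 10, 3, 12, 6]=(1 13 6 5 4 9)(3 7 8 11)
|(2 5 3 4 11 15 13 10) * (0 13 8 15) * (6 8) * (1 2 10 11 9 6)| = |(0 13 11)(1 2 5 3 4 9 6 8 15)| = 9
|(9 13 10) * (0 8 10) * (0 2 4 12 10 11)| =6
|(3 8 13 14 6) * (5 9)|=10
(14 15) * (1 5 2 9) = (1 5 2 9)(14 15) = [0, 5, 9, 3, 4, 2, 6, 7, 8, 1, 10, 11, 12, 13, 15, 14]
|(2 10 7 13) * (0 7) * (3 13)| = |(0 7 3 13 2 10)| = 6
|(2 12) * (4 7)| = |(2 12)(4 7)| = 2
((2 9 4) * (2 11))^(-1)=(2 11 4 9)=[0, 1, 11, 3, 9, 5, 6, 7, 8, 2, 10, 4]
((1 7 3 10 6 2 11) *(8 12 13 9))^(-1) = (1 11 2 6 10 3 7)(8 9 13 12) = [0, 11, 6, 7, 4, 5, 10, 1, 9, 13, 3, 2, 8, 12]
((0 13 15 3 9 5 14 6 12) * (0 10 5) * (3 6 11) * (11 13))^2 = (0 3)(5 13 6 10 14 15 12)(9 11) = [3, 1, 2, 0, 4, 13, 10, 7, 8, 11, 14, 9, 5, 6, 15, 12]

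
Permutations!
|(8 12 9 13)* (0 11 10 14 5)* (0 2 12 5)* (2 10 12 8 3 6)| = 12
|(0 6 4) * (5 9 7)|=|(0 6 4)(5 9 7)|=3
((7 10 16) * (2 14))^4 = (7 10 16) = [0, 1, 2, 3, 4, 5, 6, 10, 8, 9, 16, 11, 12, 13, 14, 15, 7]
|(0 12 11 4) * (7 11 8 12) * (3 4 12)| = |(0 7 11 12 8 3 4)| = 7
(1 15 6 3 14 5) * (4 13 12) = (1 15 6 3 14 5)(4 13 12) = [0, 15, 2, 14, 13, 1, 3, 7, 8, 9, 10, 11, 4, 12, 5, 6]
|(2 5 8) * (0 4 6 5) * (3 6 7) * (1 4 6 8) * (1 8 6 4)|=8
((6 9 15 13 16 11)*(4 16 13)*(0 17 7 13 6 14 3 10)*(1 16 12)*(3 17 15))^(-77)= (0 3 6 7 14 16 12 15 10 9 13 17 11 1 4)= [3, 4, 2, 6, 0, 5, 7, 14, 8, 13, 9, 1, 15, 17, 16, 10, 12, 11]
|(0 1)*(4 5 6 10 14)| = |(0 1)(4 5 6 10 14)| = 10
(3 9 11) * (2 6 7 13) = (2 6 7 13)(3 9 11) = [0, 1, 6, 9, 4, 5, 7, 13, 8, 11, 10, 3, 12, 2]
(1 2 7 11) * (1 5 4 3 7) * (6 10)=(1 2)(3 7 11 5 4)(6 10)=[0, 2, 1, 7, 3, 4, 10, 11, 8, 9, 6, 5]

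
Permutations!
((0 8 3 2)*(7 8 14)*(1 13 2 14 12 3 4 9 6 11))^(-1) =(0 2 13 1 11 6 9 4 8 7 14 3 12) =[2, 11, 13, 12, 8, 5, 9, 14, 7, 4, 10, 6, 0, 1, 3]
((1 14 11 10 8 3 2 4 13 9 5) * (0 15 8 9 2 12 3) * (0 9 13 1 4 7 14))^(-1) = (0 1 4 5 9 8 15)(2 13 10 11 14 7)(3 12) = [1, 4, 13, 12, 5, 9, 6, 2, 15, 8, 11, 14, 3, 10, 7, 0]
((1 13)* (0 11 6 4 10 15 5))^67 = (0 10 11 15 6 5 4)(1 13) = [10, 13, 2, 3, 0, 4, 5, 7, 8, 9, 11, 15, 12, 1, 14, 6]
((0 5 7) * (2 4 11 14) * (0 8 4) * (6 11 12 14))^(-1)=(0 2 14 12 4 8 7 5)(6 11)=[2, 1, 14, 3, 8, 0, 11, 5, 7, 9, 10, 6, 4, 13, 12]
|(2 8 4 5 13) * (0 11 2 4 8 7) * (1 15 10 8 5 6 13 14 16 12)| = |(0 11 2 7)(1 15 10 8 5 14 16 12)(4 6 13)| = 24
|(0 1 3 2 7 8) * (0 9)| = |(0 1 3 2 7 8 9)| = 7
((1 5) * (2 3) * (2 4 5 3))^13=[0, 3, 2, 4, 5, 1]=(1 3 4 5)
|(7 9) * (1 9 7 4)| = |(1 9 4)| = 3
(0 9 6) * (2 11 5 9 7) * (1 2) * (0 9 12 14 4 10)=[7, 2, 11, 3, 10, 12, 9, 1, 8, 6, 0, 5, 14, 13, 4]=(0 7 1 2 11 5 12 14 4 10)(6 9)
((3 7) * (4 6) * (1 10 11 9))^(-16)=[0, 1, 2, 3, 4, 5, 6, 7, 8, 9, 10, 11]=(11)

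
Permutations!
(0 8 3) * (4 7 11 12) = (0 8 3)(4 7 11 12) = [8, 1, 2, 0, 7, 5, 6, 11, 3, 9, 10, 12, 4]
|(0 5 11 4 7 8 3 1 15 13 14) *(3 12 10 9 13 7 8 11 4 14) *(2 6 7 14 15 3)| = 14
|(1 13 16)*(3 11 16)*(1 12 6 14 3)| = |(1 13)(3 11 16 12 6 14)| = 6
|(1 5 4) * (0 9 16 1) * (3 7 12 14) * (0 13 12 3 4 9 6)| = |(0 6)(1 5 9 16)(3 7)(4 13 12 14)| = 4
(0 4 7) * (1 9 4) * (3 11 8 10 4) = (0 1 9 3 11 8 10 4 7) = [1, 9, 2, 11, 7, 5, 6, 0, 10, 3, 4, 8]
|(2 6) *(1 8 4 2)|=5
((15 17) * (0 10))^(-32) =[0, 1, 2, 3, 4, 5, 6, 7, 8, 9, 10, 11, 12, 13, 14, 15, 16, 17] =(17)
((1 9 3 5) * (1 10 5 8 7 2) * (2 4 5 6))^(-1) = (1 2 6 10 5 4 7 8 3 9) = [0, 2, 6, 9, 7, 4, 10, 8, 3, 1, 5]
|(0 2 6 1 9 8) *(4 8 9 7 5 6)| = |(9)(0 2 4 8)(1 7 5 6)| = 4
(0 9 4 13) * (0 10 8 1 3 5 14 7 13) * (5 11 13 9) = [5, 3, 2, 11, 0, 14, 6, 9, 1, 4, 8, 13, 12, 10, 7] = (0 5 14 7 9 4)(1 3 11 13 10 8)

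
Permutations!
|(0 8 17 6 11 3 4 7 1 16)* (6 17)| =|(17)(0 8 6 11 3 4 7 1 16)| =9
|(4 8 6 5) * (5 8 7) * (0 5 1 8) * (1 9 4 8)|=12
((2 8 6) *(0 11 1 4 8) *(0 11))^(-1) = [0, 11, 6, 3, 1, 5, 8, 7, 4, 9, 10, 2] = (1 11 2 6 8 4)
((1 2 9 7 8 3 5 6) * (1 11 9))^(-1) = (1 2)(3 8 7 9 11 6 5) = [0, 2, 1, 8, 4, 3, 5, 9, 7, 11, 10, 6]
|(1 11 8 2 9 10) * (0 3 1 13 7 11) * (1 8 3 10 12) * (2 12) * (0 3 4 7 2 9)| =12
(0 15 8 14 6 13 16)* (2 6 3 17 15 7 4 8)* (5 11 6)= [7, 1, 5, 17, 8, 11, 13, 4, 14, 9, 10, 6, 12, 16, 3, 2, 0, 15]= (0 7 4 8 14 3 17 15 2 5 11 6 13 16)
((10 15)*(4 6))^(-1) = (4 6)(10 15) = [0, 1, 2, 3, 6, 5, 4, 7, 8, 9, 15, 11, 12, 13, 14, 10]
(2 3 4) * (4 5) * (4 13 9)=[0, 1, 3, 5, 2, 13, 6, 7, 8, 4, 10, 11, 12, 9]=(2 3 5 13 9 4)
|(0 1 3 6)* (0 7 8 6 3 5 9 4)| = |(0 1 5 9 4)(6 7 8)| = 15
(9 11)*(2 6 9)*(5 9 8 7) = [0, 1, 6, 3, 4, 9, 8, 5, 7, 11, 10, 2] = (2 6 8 7 5 9 11)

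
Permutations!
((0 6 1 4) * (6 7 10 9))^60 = (0 6 7 1 10 4 9) = [6, 10, 2, 3, 9, 5, 7, 1, 8, 0, 4]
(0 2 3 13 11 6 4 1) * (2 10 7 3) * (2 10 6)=(0 6 4 1)(2 10 7 3 13 11)=[6, 0, 10, 13, 1, 5, 4, 3, 8, 9, 7, 2, 12, 11]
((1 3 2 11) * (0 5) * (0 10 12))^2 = [10, 2, 1, 11, 4, 12, 6, 7, 8, 9, 0, 3, 5] = (0 10)(1 2)(3 11)(5 12)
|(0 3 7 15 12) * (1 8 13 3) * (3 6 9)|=|(0 1 8 13 6 9 3 7 15 12)|=10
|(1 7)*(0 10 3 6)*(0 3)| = 2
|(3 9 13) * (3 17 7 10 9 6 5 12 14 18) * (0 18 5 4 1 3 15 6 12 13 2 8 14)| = 72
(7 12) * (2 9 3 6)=(2 9 3 6)(7 12)=[0, 1, 9, 6, 4, 5, 2, 12, 8, 3, 10, 11, 7]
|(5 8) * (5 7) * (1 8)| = |(1 8 7 5)| = 4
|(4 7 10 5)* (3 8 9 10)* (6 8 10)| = |(3 10 5 4 7)(6 8 9)| = 15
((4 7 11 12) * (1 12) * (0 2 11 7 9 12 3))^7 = (0 11 3 2 1)(4 9 12) = [11, 0, 1, 2, 9, 5, 6, 7, 8, 12, 10, 3, 4]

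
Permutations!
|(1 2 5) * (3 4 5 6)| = |(1 2 6 3 4 5)| = 6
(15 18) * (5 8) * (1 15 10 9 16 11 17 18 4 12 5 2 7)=(1 15 4 12 5 8 2 7)(9 16 11 17 18 10)=[0, 15, 7, 3, 12, 8, 6, 1, 2, 16, 9, 17, 5, 13, 14, 4, 11, 18, 10]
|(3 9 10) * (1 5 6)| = 3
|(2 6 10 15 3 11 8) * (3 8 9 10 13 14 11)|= 9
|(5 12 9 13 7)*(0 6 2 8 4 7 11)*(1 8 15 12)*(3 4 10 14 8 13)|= |(0 6 2 15 12 9 3 4 7 5 1 13 11)(8 10 14)|= 39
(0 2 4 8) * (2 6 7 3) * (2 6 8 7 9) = (0 8)(2 4 7 3 6 9) = [8, 1, 4, 6, 7, 5, 9, 3, 0, 2]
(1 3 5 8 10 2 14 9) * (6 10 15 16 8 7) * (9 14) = [0, 3, 9, 5, 4, 7, 10, 6, 15, 1, 2, 11, 12, 13, 14, 16, 8] = (1 3 5 7 6 10 2 9)(8 15 16)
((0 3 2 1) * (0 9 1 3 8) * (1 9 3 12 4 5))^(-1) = (0 8)(1 5 4 12 2 3) = [8, 5, 3, 1, 12, 4, 6, 7, 0, 9, 10, 11, 2]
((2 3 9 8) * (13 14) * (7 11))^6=[0, 1, 9, 8, 4, 5, 6, 7, 3, 2, 10, 11, 12, 13, 14]=(14)(2 9)(3 8)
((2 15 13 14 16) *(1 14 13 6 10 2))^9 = (16)(2 15 6 10) = [0, 1, 15, 3, 4, 5, 10, 7, 8, 9, 2, 11, 12, 13, 14, 6, 16]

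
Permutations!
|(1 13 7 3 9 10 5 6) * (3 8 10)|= |(1 13 7 8 10 5 6)(3 9)|= 14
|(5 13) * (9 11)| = 2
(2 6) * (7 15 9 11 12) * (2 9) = (2 6 9 11 12 7 15) = [0, 1, 6, 3, 4, 5, 9, 15, 8, 11, 10, 12, 7, 13, 14, 2]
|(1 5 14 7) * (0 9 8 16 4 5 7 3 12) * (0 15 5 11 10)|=|(0 9 8 16 4 11 10)(1 7)(3 12 15 5 14)|=70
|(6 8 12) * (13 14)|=|(6 8 12)(13 14)|=6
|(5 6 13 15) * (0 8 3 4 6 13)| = 15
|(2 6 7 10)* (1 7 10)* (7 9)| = 3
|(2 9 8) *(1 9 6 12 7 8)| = |(1 9)(2 6 12 7 8)| = 10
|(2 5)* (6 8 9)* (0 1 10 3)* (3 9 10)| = 12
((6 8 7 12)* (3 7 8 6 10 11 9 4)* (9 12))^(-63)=[0, 1, 2, 7, 3, 5, 6, 9, 8, 4, 10, 11, 12]=(12)(3 7 9 4)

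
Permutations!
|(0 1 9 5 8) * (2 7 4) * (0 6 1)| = |(1 9 5 8 6)(2 7 4)| = 15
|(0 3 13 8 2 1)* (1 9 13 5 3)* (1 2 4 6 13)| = 4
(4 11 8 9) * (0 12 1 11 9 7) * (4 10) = (0 12 1 11 8 7)(4 9 10) = [12, 11, 2, 3, 9, 5, 6, 0, 7, 10, 4, 8, 1]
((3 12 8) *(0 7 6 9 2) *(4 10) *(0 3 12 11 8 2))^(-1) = (0 9 6 7)(2 12 8 11 3)(4 10) = [9, 1, 12, 2, 10, 5, 7, 0, 11, 6, 4, 3, 8]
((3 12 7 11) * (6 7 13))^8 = (3 13 7)(6 11 12) = [0, 1, 2, 13, 4, 5, 11, 3, 8, 9, 10, 12, 6, 7]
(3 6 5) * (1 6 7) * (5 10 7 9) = (1 6 10 7)(3 9 5) = [0, 6, 2, 9, 4, 3, 10, 1, 8, 5, 7]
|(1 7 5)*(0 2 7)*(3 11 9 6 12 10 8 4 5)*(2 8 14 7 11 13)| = 10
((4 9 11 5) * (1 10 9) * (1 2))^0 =[0, 1, 2, 3, 4, 5, 6, 7, 8, 9, 10, 11] =(11)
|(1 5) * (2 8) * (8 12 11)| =4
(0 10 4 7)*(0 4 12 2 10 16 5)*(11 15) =[16, 1, 10, 3, 7, 0, 6, 4, 8, 9, 12, 15, 2, 13, 14, 11, 5] =(0 16 5)(2 10 12)(4 7)(11 15)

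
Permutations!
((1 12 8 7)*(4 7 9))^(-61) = (1 7 4 9 8 12) = [0, 7, 2, 3, 9, 5, 6, 4, 12, 8, 10, 11, 1]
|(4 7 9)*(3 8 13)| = 3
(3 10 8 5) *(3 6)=[0, 1, 2, 10, 4, 6, 3, 7, 5, 9, 8]=(3 10 8 5 6)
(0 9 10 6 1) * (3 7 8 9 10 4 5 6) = [10, 0, 2, 7, 5, 6, 1, 8, 9, 4, 3] = (0 10 3 7 8 9 4 5 6 1)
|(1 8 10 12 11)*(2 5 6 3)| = 20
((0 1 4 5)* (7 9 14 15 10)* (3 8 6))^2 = [4, 5, 2, 6, 0, 1, 8, 14, 3, 15, 9, 11, 12, 13, 10, 7] = (0 4)(1 5)(3 6 8)(7 14 10 9 15)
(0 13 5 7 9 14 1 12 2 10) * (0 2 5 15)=(0 13 15)(1 12 5 7 9 14)(2 10)=[13, 12, 10, 3, 4, 7, 6, 9, 8, 14, 2, 11, 5, 15, 1, 0]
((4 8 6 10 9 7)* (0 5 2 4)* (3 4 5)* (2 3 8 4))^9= [10, 1, 2, 3, 4, 5, 7, 6, 9, 8, 0]= (0 10)(6 7)(8 9)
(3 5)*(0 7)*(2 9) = (0 7)(2 9)(3 5) = [7, 1, 9, 5, 4, 3, 6, 0, 8, 2]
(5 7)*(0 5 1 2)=(0 5 7 1 2)=[5, 2, 0, 3, 4, 7, 6, 1]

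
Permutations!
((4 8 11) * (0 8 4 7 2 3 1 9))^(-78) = (0 11 2 1)(3 9 8 7) = [11, 0, 1, 9, 4, 5, 6, 3, 7, 8, 10, 2]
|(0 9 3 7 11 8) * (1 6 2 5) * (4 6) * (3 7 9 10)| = 35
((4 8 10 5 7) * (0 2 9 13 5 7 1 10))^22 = [9, 7, 13, 3, 0, 10, 6, 8, 2, 5, 4, 11, 12, 1] = (0 9 5 10 4)(1 7 8 2 13)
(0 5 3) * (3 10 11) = [5, 1, 2, 0, 4, 10, 6, 7, 8, 9, 11, 3] = (0 5 10 11 3)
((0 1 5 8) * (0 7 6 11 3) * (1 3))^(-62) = (1 6 8)(5 11 7) = [0, 6, 2, 3, 4, 11, 8, 5, 1, 9, 10, 7]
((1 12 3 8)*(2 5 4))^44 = (12)(2 4 5) = [0, 1, 4, 3, 5, 2, 6, 7, 8, 9, 10, 11, 12]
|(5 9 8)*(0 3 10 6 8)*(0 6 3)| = |(3 10)(5 9 6 8)| = 4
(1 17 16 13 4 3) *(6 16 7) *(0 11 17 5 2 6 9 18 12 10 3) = (0 11 17 7 9 18 12 10 3 1 5 2 6 16 13 4) = [11, 5, 6, 1, 0, 2, 16, 9, 8, 18, 3, 17, 10, 4, 14, 15, 13, 7, 12]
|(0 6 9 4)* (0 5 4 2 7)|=|(0 6 9 2 7)(4 5)|=10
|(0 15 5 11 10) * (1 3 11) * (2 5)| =|(0 15 2 5 1 3 11 10)| =8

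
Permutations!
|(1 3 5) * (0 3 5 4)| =6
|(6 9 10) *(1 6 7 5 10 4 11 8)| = |(1 6 9 4 11 8)(5 10 7)| = 6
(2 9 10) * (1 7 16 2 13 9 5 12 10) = (1 7 16 2 5 12 10 13 9) = [0, 7, 5, 3, 4, 12, 6, 16, 8, 1, 13, 11, 10, 9, 14, 15, 2]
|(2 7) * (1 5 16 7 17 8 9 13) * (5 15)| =|(1 15 5 16 7 2 17 8 9 13)| =10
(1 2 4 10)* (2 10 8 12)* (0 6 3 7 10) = [6, 0, 4, 7, 8, 5, 3, 10, 12, 9, 1, 11, 2] = (0 6 3 7 10 1)(2 4 8 12)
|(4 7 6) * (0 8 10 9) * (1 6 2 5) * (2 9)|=10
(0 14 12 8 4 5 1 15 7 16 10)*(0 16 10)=(0 14 12 8 4 5 1 15 7 10 16)=[14, 15, 2, 3, 5, 1, 6, 10, 4, 9, 16, 11, 8, 13, 12, 7, 0]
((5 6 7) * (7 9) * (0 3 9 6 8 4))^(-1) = (0 4 8 5 7 9 3) = [4, 1, 2, 0, 8, 7, 6, 9, 5, 3]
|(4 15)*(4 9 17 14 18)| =6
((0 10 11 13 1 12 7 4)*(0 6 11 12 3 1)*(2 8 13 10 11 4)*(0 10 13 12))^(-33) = (0 10 13 11)(1 3)(2 7 12 8)(4 6) = [10, 3, 7, 1, 6, 5, 4, 12, 2, 9, 13, 0, 8, 11]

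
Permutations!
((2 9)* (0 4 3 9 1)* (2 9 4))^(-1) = [1, 2, 0, 4, 3, 5, 6, 7, 8, 9] = (9)(0 1 2)(3 4)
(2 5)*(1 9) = (1 9)(2 5) = [0, 9, 5, 3, 4, 2, 6, 7, 8, 1]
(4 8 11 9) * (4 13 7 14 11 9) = (4 8 9 13 7 14 11) = [0, 1, 2, 3, 8, 5, 6, 14, 9, 13, 10, 4, 12, 7, 11]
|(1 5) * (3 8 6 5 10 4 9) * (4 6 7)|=|(1 10 6 5)(3 8 7 4 9)|=20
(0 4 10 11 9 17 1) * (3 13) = (0 4 10 11 9 17 1)(3 13) = [4, 0, 2, 13, 10, 5, 6, 7, 8, 17, 11, 9, 12, 3, 14, 15, 16, 1]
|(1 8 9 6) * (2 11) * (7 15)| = 4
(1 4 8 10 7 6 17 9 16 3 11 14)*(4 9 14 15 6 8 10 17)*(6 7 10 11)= [0, 9, 2, 6, 11, 5, 4, 8, 17, 16, 10, 15, 12, 13, 1, 7, 3, 14]= (1 9 16 3 6 4 11 15 7 8 17 14)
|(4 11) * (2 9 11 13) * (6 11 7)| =7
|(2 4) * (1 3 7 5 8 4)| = |(1 3 7 5 8 4 2)| = 7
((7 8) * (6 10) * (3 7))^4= (10)(3 7 8)= [0, 1, 2, 7, 4, 5, 6, 8, 3, 9, 10]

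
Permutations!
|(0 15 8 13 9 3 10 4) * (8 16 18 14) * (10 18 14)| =11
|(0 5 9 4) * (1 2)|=4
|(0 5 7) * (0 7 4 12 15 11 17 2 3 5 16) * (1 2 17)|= |(17)(0 16)(1 2 3 5 4 12 15 11)|= 8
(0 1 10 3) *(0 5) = (0 1 10 3 5) = [1, 10, 2, 5, 4, 0, 6, 7, 8, 9, 3]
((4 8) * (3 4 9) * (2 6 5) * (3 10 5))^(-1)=(2 5 10 9 8 4 3 6)=[0, 1, 5, 6, 3, 10, 2, 7, 4, 8, 9]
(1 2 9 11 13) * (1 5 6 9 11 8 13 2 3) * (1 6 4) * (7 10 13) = [0, 3, 11, 6, 1, 4, 9, 10, 7, 8, 13, 2, 12, 5] = (1 3 6 9 8 7 10 13 5 4)(2 11)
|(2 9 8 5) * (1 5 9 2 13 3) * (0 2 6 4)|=|(0 2 6 4)(1 5 13 3)(8 9)|=4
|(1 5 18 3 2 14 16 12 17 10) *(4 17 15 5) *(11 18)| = 36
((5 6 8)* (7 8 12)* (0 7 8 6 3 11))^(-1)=(0 11 3 5 8 12 6 7)=[11, 1, 2, 5, 4, 8, 7, 0, 12, 9, 10, 3, 6]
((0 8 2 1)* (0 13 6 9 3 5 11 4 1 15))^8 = (15) = [0, 1, 2, 3, 4, 5, 6, 7, 8, 9, 10, 11, 12, 13, 14, 15]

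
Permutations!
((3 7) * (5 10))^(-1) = (3 7)(5 10) = [0, 1, 2, 7, 4, 10, 6, 3, 8, 9, 5]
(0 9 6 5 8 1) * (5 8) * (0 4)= (0 9 6 8 1 4)= [9, 4, 2, 3, 0, 5, 8, 7, 1, 6]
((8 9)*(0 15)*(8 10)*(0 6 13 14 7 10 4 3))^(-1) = (0 3 4 9 8 10 7 14 13 6 15) = [3, 1, 2, 4, 9, 5, 15, 14, 10, 8, 7, 11, 12, 6, 13, 0]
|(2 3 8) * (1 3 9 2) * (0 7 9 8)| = 7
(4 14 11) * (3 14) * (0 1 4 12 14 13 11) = (0 1 4 3 13 11 12 14) = [1, 4, 2, 13, 3, 5, 6, 7, 8, 9, 10, 12, 14, 11, 0]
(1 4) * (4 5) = (1 5 4) = [0, 5, 2, 3, 1, 4]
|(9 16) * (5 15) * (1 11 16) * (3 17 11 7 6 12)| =18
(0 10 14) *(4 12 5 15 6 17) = [10, 1, 2, 3, 12, 15, 17, 7, 8, 9, 14, 11, 5, 13, 0, 6, 16, 4] = (0 10 14)(4 12 5 15 6 17)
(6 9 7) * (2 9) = (2 9 7 6) = [0, 1, 9, 3, 4, 5, 2, 6, 8, 7]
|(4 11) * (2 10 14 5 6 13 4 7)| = 9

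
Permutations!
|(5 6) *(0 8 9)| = |(0 8 9)(5 6)| = 6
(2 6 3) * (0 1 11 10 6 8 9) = [1, 11, 8, 2, 4, 5, 3, 7, 9, 0, 6, 10] = (0 1 11 10 6 3 2 8 9)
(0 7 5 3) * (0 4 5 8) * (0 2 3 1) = [7, 0, 3, 4, 5, 1, 6, 8, 2] = (0 7 8 2 3 4 5 1)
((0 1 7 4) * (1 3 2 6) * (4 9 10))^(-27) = [0, 1, 2, 3, 4, 5, 6, 7, 8, 9, 10] = (10)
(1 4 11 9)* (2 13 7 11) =(1 4 2 13 7 11 9) =[0, 4, 13, 3, 2, 5, 6, 11, 8, 1, 10, 9, 12, 7]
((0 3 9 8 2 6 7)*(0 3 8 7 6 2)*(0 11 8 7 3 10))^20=(11)(0 10 7)=[10, 1, 2, 3, 4, 5, 6, 0, 8, 9, 7, 11]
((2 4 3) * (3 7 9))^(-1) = (2 3 9 7 4) = [0, 1, 3, 9, 2, 5, 6, 4, 8, 7]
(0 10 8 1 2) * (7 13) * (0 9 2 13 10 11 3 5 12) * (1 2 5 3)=(0 11 1 13 7 10 8 2 9 5 12)=[11, 13, 9, 3, 4, 12, 6, 10, 2, 5, 8, 1, 0, 7]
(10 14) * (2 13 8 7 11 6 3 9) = [0, 1, 13, 9, 4, 5, 3, 11, 7, 2, 14, 6, 12, 8, 10] = (2 13 8 7 11 6 3 9)(10 14)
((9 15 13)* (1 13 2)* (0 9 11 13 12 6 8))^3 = (0 2 6 9 1 8 15 12)(11 13) = [2, 8, 6, 3, 4, 5, 9, 7, 15, 1, 10, 13, 0, 11, 14, 12]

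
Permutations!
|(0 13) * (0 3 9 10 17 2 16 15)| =9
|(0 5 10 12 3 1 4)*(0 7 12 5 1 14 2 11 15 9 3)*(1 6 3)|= |(0 6 3 14 2 11 15 9 1 4 7 12)(5 10)|= 12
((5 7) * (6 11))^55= [0, 1, 2, 3, 4, 7, 11, 5, 8, 9, 10, 6]= (5 7)(6 11)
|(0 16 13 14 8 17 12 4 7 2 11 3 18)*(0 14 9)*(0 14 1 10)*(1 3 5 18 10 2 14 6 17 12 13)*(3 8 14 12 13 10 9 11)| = 45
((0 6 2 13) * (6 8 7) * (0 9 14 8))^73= (2 14 6 9 7 13 8)= [0, 1, 14, 3, 4, 5, 9, 13, 2, 7, 10, 11, 12, 8, 6]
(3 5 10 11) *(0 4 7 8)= (0 4 7 8)(3 5 10 11)= [4, 1, 2, 5, 7, 10, 6, 8, 0, 9, 11, 3]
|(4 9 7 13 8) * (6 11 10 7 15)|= 9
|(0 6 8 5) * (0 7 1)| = 6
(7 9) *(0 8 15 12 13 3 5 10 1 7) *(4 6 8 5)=(0 5 10 1 7 9)(3 4 6 8 15 12 13)=[5, 7, 2, 4, 6, 10, 8, 9, 15, 0, 1, 11, 13, 3, 14, 12]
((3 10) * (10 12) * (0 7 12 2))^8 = [12, 1, 7, 0, 4, 5, 6, 10, 8, 9, 2, 11, 3] = (0 12 3)(2 7 10)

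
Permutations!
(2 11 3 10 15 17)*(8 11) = (2 8 11 3 10 15 17) = [0, 1, 8, 10, 4, 5, 6, 7, 11, 9, 15, 3, 12, 13, 14, 17, 16, 2]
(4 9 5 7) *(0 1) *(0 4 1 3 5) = (0 3 5 7 1 4 9) = [3, 4, 2, 5, 9, 7, 6, 1, 8, 0]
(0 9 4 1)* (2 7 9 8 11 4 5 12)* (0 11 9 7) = (0 8 9 5 12 2)(1 11 4) = [8, 11, 0, 3, 1, 12, 6, 7, 9, 5, 10, 4, 2]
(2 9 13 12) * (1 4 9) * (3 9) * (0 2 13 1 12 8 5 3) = (0 2 12 13 8 5 3 9 1 4) = [2, 4, 12, 9, 0, 3, 6, 7, 5, 1, 10, 11, 13, 8]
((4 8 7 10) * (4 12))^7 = (4 7 12 8 10) = [0, 1, 2, 3, 7, 5, 6, 12, 10, 9, 4, 11, 8]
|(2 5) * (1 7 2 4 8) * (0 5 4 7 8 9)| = 6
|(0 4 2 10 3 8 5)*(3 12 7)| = |(0 4 2 10 12 7 3 8 5)| = 9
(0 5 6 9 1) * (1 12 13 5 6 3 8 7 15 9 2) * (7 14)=[6, 0, 1, 8, 4, 3, 2, 15, 14, 12, 10, 11, 13, 5, 7, 9]=(0 6 2 1)(3 8 14 7 15 9 12 13 5)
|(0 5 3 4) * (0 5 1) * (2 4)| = 4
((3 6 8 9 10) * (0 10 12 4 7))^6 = (0 12 6)(3 7 9)(4 8 10) = [12, 1, 2, 7, 8, 5, 0, 9, 10, 3, 4, 11, 6]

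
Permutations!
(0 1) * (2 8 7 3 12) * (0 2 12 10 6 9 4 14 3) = [1, 2, 8, 10, 14, 5, 9, 0, 7, 4, 6, 11, 12, 13, 3] = (0 1 2 8 7)(3 10 6 9 4 14)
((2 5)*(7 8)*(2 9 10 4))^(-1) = (2 4 10 9 5)(7 8) = [0, 1, 4, 3, 10, 2, 6, 8, 7, 5, 9]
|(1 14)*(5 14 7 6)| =5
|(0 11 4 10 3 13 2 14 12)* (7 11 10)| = 21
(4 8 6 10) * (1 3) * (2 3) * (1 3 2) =(4 8 6 10) =[0, 1, 2, 3, 8, 5, 10, 7, 6, 9, 4]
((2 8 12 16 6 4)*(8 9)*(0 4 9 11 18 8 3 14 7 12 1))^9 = [2, 4, 18, 7, 11, 5, 3, 16, 0, 14, 10, 8, 6, 13, 12, 15, 9, 17, 1] = (0 2 18 1 4 11 8)(3 7 16 9 14 12 6)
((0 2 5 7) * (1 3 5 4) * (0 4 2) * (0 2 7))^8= (0 2 7 4 1 3 5)= [2, 3, 7, 5, 1, 0, 6, 4]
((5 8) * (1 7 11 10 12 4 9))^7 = [0, 1, 2, 3, 4, 8, 6, 7, 5, 9, 10, 11, 12] = (12)(5 8)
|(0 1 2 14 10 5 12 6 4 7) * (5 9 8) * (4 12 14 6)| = |(0 1 2 6 12 4 7)(5 14 10 9 8)| = 35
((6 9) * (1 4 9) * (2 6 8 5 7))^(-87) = (1 4 9 8 5 7 2 6) = [0, 4, 6, 3, 9, 7, 1, 2, 5, 8]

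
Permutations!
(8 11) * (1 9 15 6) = (1 9 15 6)(8 11) = [0, 9, 2, 3, 4, 5, 1, 7, 11, 15, 10, 8, 12, 13, 14, 6]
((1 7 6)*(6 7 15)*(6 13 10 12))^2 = (1 13 12)(6 15 10) = [0, 13, 2, 3, 4, 5, 15, 7, 8, 9, 6, 11, 1, 12, 14, 10]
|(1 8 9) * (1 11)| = |(1 8 9 11)| = 4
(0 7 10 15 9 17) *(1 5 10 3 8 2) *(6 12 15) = (0 7 3 8 2 1 5 10 6 12 15 9 17) = [7, 5, 1, 8, 4, 10, 12, 3, 2, 17, 6, 11, 15, 13, 14, 9, 16, 0]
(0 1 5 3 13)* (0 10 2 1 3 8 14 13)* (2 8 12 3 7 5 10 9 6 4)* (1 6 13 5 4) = (0 7 4 2 6 1 10 8 14 5 12 3)(9 13) = [7, 10, 6, 0, 2, 12, 1, 4, 14, 13, 8, 11, 3, 9, 5]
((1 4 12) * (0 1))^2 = (0 4)(1 12) = [4, 12, 2, 3, 0, 5, 6, 7, 8, 9, 10, 11, 1]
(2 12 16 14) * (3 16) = [0, 1, 12, 16, 4, 5, 6, 7, 8, 9, 10, 11, 3, 13, 2, 15, 14] = (2 12 3 16 14)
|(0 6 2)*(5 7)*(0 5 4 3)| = 7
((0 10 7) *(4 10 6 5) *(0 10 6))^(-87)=(7 10)=[0, 1, 2, 3, 4, 5, 6, 10, 8, 9, 7]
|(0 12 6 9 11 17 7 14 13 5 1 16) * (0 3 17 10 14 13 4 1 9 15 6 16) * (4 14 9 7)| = |(0 12 16 3 17 4 1)(5 7 13)(6 15)(9 11 10)| = 42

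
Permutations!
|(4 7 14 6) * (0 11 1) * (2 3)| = 12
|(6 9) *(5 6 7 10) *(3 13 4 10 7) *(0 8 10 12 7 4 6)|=|(0 8 10 5)(3 13 6 9)(4 12 7)|=12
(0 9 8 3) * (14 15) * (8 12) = [9, 1, 2, 0, 4, 5, 6, 7, 3, 12, 10, 11, 8, 13, 15, 14] = (0 9 12 8 3)(14 15)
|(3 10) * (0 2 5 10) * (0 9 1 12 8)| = 9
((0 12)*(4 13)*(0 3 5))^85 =[12, 1, 2, 5, 13, 0, 6, 7, 8, 9, 10, 11, 3, 4] =(0 12 3 5)(4 13)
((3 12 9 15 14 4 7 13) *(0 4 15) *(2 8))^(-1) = (0 9 12 3 13 7 4)(2 8)(14 15) = [9, 1, 8, 13, 0, 5, 6, 4, 2, 12, 10, 11, 3, 7, 15, 14]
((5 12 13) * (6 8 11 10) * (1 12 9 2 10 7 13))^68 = (2 7 10 13 6 5 8 9 11) = [0, 1, 7, 3, 4, 8, 5, 10, 9, 11, 13, 2, 12, 6]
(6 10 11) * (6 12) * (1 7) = (1 7)(6 10 11 12) = [0, 7, 2, 3, 4, 5, 10, 1, 8, 9, 11, 12, 6]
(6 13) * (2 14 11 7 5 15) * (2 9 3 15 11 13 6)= (2 14 13)(3 15 9)(5 11 7)= [0, 1, 14, 15, 4, 11, 6, 5, 8, 3, 10, 7, 12, 2, 13, 9]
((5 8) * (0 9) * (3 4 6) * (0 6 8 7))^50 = [6, 1, 2, 8, 5, 0, 4, 9, 7, 3] = (0 6 4 5)(3 8 7 9)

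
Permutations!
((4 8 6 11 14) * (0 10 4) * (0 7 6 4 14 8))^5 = [11, 1, 2, 3, 6, 5, 10, 0, 7, 9, 8, 14, 12, 13, 4] = (0 11 14 4 6 10 8 7)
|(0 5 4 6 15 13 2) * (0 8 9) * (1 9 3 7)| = |(0 5 4 6 15 13 2 8 3 7 1 9)| = 12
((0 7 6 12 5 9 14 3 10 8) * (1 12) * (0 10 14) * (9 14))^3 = (0 1 14)(3 7 12)(5 9 6)(8 10) = [1, 14, 2, 7, 4, 9, 5, 12, 10, 6, 8, 11, 3, 13, 0]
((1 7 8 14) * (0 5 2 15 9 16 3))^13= (0 3 16 9 15 2 5)(1 7 8 14)= [3, 7, 5, 16, 4, 0, 6, 8, 14, 15, 10, 11, 12, 13, 1, 2, 9]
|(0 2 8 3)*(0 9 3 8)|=|(0 2)(3 9)|=2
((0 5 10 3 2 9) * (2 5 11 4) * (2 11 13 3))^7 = (13)(4 11) = [0, 1, 2, 3, 11, 5, 6, 7, 8, 9, 10, 4, 12, 13]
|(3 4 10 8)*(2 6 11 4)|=7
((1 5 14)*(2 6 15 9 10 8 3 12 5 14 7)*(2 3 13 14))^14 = (1 10 2 8 6 13 15 14 9)(3 5)(7 12) = [0, 10, 8, 5, 4, 3, 13, 12, 6, 1, 2, 11, 7, 15, 9, 14]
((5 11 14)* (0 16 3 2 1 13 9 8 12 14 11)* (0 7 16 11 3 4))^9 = (0 14 1 4 12 2 16 8 3 7 9 11 5 13) = [14, 4, 16, 7, 12, 13, 6, 9, 3, 11, 10, 5, 2, 0, 1, 15, 8]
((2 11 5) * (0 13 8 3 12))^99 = (0 12 3 8 13) = [12, 1, 2, 8, 4, 5, 6, 7, 13, 9, 10, 11, 3, 0]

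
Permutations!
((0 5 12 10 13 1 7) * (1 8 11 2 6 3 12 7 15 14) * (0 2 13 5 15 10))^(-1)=(0 12 3 6 2 7 5 10 1 14 15)(8 13 11)=[12, 14, 7, 6, 4, 10, 2, 5, 13, 9, 1, 8, 3, 11, 15, 0]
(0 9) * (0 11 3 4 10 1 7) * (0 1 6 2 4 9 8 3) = (0 8 3 9 11)(1 7)(2 4 10 6) = [8, 7, 4, 9, 10, 5, 2, 1, 3, 11, 6, 0]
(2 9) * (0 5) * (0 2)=[5, 1, 9, 3, 4, 2, 6, 7, 8, 0]=(0 5 2 9)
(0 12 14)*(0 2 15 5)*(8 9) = (0 12 14 2 15 5)(8 9) = [12, 1, 15, 3, 4, 0, 6, 7, 9, 8, 10, 11, 14, 13, 2, 5]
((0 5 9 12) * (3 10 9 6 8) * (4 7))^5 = (0 10 6 12 3 5 9 8)(4 7) = [10, 1, 2, 5, 7, 9, 12, 4, 0, 8, 6, 11, 3]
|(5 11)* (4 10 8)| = |(4 10 8)(5 11)| = 6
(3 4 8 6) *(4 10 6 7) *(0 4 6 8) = (0 4)(3 10 8 7 6) = [4, 1, 2, 10, 0, 5, 3, 6, 7, 9, 8]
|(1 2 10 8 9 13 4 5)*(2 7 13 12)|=5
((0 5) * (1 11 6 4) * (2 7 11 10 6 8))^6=(1 6)(2 11)(4 10)(7 8)=[0, 6, 11, 3, 10, 5, 1, 8, 7, 9, 4, 2]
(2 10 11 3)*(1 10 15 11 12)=(1 10 12)(2 15 11 3)=[0, 10, 15, 2, 4, 5, 6, 7, 8, 9, 12, 3, 1, 13, 14, 11]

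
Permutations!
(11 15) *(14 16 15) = [0, 1, 2, 3, 4, 5, 6, 7, 8, 9, 10, 14, 12, 13, 16, 11, 15] = (11 14 16 15)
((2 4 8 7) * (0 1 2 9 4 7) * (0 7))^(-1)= (0 2 1)(4 9 7 8)= [2, 0, 1, 3, 9, 5, 6, 8, 4, 7]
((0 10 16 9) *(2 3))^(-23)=(0 10 16 9)(2 3)=[10, 1, 3, 2, 4, 5, 6, 7, 8, 0, 16, 11, 12, 13, 14, 15, 9]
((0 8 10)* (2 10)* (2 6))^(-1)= (0 10 2 6 8)= [10, 1, 6, 3, 4, 5, 8, 7, 0, 9, 2]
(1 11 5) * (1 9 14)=[0, 11, 2, 3, 4, 9, 6, 7, 8, 14, 10, 5, 12, 13, 1]=(1 11 5 9 14)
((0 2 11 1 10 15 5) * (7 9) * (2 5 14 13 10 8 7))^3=(0 5)(1 9)(2 8)(7 11)(10 13 14 15)=[5, 9, 8, 3, 4, 0, 6, 11, 2, 1, 13, 7, 12, 14, 15, 10]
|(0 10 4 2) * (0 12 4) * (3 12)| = 4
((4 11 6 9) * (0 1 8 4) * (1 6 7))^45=(11)=[0, 1, 2, 3, 4, 5, 6, 7, 8, 9, 10, 11]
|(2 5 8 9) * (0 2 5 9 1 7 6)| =8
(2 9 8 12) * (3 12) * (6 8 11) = (2 9 11 6 8 3 12) = [0, 1, 9, 12, 4, 5, 8, 7, 3, 11, 10, 6, 2]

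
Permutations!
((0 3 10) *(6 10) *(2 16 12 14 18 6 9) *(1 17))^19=[10, 17, 9, 0, 4, 5, 18, 7, 8, 3, 6, 11, 16, 13, 12, 15, 2, 1, 14]=(0 10 6 18 14 12 16 2 9 3)(1 17)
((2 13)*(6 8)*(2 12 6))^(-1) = (2 8 6 12 13) = [0, 1, 8, 3, 4, 5, 12, 7, 6, 9, 10, 11, 13, 2]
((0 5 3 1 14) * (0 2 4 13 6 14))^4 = [0, 1, 14, 3, 2, 5, 13, 7, 8, 9, 10, 11, 12, 4, 6] = (2 14 6 13 4)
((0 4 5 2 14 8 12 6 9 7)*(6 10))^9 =[9, 1, 4, 3, 7, 0, 12, 6, 2, 10, 8, 11, 14, 13, 5] =(0 9 10 8 2 4 7 6 12 14 5)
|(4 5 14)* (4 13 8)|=5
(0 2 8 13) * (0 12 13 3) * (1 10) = (0 2 8 3)(1 10)(12 13) = [2, 10, 8, 0, 4, 5, 6, 7, 3, 9, 1, 11, 13, 12]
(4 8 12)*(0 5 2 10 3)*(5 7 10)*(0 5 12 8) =[7, 1, 12, 5, 0, 2, 6, 10, 8, 9, 3, 11, 4] =(0 7 10 3 5 2 12 4)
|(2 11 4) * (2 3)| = |(2 11 4 3)| = 4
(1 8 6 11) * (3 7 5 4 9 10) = (1 8 6 11)(3 7 5 4 9 10) = [0, 8, 2, 7, 9, 4, 11, 5, 6, 10, 3, 1]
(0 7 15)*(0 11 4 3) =(0 7 15 11 4 3) =[7, 1, 2, 0, 3, 5, 6, 15, 8, 9, 10, 4, 12, 13, 14, 11]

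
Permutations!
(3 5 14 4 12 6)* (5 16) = (3 16 5 14 4 12 6) = [0, 1, 2, 16, 12, 14, 3, 7, 8, 9, 10, 11, 6, 13, 4, 15, 5]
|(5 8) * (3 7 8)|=|(3 7 8 5)|=4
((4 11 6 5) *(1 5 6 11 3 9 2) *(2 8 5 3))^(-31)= (11)(1 5 3 4 9 2 8)= [0, 5, 8, 4, 9, 3, 6, 7, 1, 2, 10, 11]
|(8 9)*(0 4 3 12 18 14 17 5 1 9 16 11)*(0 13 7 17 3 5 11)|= |(0 4 5 1 9 8 16)(3 12 18 14)(7 17 11 13)|= 28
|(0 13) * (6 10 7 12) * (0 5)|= |(0 13 5)(6 10 7 12)|= 12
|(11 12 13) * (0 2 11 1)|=6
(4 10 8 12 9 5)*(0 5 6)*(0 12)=(0 5 4 10 8)(6 12 9)=[5, 1, 2, 3, 10, 4, 12, 7, 0, 6, 8, 11, 9]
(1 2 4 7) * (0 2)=(0 2 4 7 1)=[2, 0, 4, 3, 7, 5, 6, 1]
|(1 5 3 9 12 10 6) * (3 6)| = 12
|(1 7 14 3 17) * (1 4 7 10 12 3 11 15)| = 10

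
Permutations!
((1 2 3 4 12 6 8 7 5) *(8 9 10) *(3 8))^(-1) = (1 5 7 8 2)(3 10 9 6 12 4) = [0, 5, 1, 10, 3, 7, 12, 8, 2, 6, 9, 11, 4]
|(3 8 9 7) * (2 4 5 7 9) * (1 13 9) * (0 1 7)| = 10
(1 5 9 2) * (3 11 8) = (1 5 9 2)(3 11 8) = [0, 5, 1, 11, 4, 9, 6, 7, 3, 2, 10, 8]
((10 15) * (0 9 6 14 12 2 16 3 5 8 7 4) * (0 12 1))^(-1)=[1, 14, 12, 16, 7, 3, 9, 8, 5, 0, 15, 11, 4, 13, 6, 10, 2]=(0 1 14 6 9)(2 12 4 7 8 5 3 16)(10 15)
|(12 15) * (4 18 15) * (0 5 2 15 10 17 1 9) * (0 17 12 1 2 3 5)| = 20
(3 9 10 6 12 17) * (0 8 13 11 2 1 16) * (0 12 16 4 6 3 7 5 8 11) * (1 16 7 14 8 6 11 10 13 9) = (0 10 3 1 4 11 2 16 12 17 14 8 9 13)(5 6 7) = [10, 4, 16, 1, 11, 6, 7, 5, 9, 13, 3, 2, 17, 0, 8, 15, 12, 14]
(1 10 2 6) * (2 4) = [0, 10, 6, 3, 2, 5, 1, 7, 8, 9, 4] = (1 10 4 2 6)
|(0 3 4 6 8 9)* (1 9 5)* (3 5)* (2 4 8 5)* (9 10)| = |(0 2 4 6 5 1 10 9)(3 8)| = 8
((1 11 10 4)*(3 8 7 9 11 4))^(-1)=(1 4)(3 10 11 9 7 8)=[0, 4, 2, 10, 1, 5, 6, 8, 3, 7, 11, 9]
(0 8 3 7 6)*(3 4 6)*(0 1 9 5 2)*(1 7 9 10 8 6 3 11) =[6, 10, 0, 9, 3, 2, 7, 11, 4, 5, 8, 1] =(0 6 7 11 1 10 8 4 3 9 5 2)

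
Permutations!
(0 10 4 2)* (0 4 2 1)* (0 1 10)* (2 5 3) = (2 4 10 5 3) = [0, 1, 4, 2, 10, 3, 6, 7, 8, 9, 5]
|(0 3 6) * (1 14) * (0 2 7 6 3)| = 6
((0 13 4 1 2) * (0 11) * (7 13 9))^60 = (0 4)(1 9)(2 7)(11 13) = [4, 9, 7, 3, 0, 5, 6, 2, 8, 1, 10, 13, 12, 11]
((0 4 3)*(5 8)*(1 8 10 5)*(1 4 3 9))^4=(10)=[0, 1, 2, 3, 4, 5, 6, 7, 8, 9, 10]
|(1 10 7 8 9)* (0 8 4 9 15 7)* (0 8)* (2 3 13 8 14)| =11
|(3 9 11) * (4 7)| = 6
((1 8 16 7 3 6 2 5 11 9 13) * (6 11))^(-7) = (1 8 16 7 3 11 9 13)(2 6 5) = [0, 8, 6, 11, 4, 2, 5, 3, 16, 13, 10, 9, 12, 1, 14, 15, 7]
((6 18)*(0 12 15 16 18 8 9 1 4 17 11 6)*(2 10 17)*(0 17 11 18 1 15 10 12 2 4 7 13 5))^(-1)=(0 5 13 7 1 16 15 9 8 6 11 10 12 2)(17 18)=[5, 16, 0, 3, 4, 13, 11, 1, 6, 8, 12, 10, 2, 7, 14, 9, 15, 18, 17]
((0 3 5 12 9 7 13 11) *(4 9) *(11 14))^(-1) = (0 11 14 13 7 9 4 12 5 3) = [11, 1, 2, 0, 12, 3, 6, 9, 8, 4, 10, 14, 5, 7, 13]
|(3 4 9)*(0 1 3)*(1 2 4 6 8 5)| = 20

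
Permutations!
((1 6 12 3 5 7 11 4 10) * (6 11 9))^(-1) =(1 10 4 11)(3 12 6 9 7 5) =[0, 10, 2, 12, 11, 3, 9, 5, 8, 7, 4, 1, 6]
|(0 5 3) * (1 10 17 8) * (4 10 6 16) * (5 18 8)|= |(0 18 8 1 6 16 4 10 17 5 3)|= 11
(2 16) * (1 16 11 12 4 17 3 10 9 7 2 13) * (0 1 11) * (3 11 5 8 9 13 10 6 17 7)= (0 1 16 10 13 5 8 9 3 6 17 11 12 4 7 2)= [1, 16, 0, 6, 7, 8, 17, 2, 9, 3, 13, 12, 4, 5, 14, 15, 10, 11]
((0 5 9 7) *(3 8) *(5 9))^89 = [7, 1, 2, 8, 4, 5, 6, 9, 3, 0] = (0 7 9)(3 8)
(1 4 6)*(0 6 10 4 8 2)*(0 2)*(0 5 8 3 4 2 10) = (0 6 1 3 4)(2 10)(5 8) = [6, 3, 10, 4, 0, 8, 1, 7, 5, 9, 2]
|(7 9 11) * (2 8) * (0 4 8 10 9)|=|(0 4 8 2 10 9 11 7)|=8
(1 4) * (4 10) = (1 10 4) = [0, 10, 2, 3, 1, 5, 6, 7, 8, 9, 4]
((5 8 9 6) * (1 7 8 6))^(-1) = (1 9 8 7)(5 6) = [0, 9, 2, 3, 4, 6, 5, 1, 7, 8]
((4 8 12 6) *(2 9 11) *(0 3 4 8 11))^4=(0 2 4)(3 9 11)(6 8 12)=[2, 1, 4, 9, 0, 5, 8, 7, 12, 11, 10, 3, 6]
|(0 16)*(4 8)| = 2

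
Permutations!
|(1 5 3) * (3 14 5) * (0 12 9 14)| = 10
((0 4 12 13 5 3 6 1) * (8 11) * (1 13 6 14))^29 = (0 12 13 3 1 4 6 5 14)(8 11) = [12, 4, 2, 1, 6, 14, 5, 7, 11, 9, 10, 8, 13, 3, 0]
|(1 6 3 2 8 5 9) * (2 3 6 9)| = |(1 9)(2 8 5)| = 6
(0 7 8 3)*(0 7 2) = (0 2)(3 7 8) = [2, 1, 0, 7, 4, 5, 6, 8, 3]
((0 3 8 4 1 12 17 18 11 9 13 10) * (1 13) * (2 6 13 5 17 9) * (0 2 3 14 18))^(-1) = (0 17 5 4 8 3 11 18 14)(1 9 12)(2 10 13 6) = [17, 9, 10, 11, 8, 4, 2, 7, 3, 12, 13, 18, 1, 6, 0, 15, 16, 5, 14]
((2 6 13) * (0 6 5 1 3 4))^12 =[5, 6, 4, 13, 2, 0, 1, 7, 8, 9, 10, 11, 12, 3] =(0 5)(1 6)(2 4)(3 13)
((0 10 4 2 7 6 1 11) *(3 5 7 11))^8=(0 2 10 11 4)(1 7 3 6 5)=[2, 7, 10, 6, 0, 1, 5, 3, 8, 9, 11, 4]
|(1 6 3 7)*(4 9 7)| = 6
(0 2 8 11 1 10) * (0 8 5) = (0 2 5)(1 10 8 11) = [2, 10, 5, 3, 4, 0, 6, 7, 11, 9, 8, 1]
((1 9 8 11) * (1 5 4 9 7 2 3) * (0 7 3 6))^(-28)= (4 8 5 9 11)= [0, 1, 2, 3, 8, 9, 6, 7, 5, 11, 10, 4]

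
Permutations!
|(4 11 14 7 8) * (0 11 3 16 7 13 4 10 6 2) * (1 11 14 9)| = 33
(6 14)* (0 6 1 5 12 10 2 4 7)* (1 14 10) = (14)(0 6 10 2 4 7)(1 5 12) = [6, 5, 4, 3, 7, 12, 10, 0, 8, 9, 2, 11, 1, 13, 14]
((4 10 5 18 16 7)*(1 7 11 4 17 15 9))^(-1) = [0, 9, 2, 3, 11, 10, 6, 1, 8, 15, 4, 16, 12, 13, 14, 17, 18, 7, 5] = (1 9 15 17 7)(4 11 16 18 5 10)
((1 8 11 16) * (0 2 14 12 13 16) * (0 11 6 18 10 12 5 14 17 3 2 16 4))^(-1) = [4, 16, 3, 17, 13, 14, 8, 7, 1, 9, 18, 11, 10, 12, 5, 15, 0, 2, 6] = (0 4 13 12 10 18 6 8 1 16)(2 3 17)(5 14)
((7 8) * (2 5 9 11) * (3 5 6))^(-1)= [0, 1, 11, 6, 4, 3, 2, 8, 7, 5, 10, 9]= (2 11 9 5 3 6)(7 8)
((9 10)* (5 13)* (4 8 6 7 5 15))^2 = (4 6 5 15 8 7 13) = [0, 1, 2, 3, 6, 15, 5, 13, 7, 9, 10, 11, 12, 4, 14, 8]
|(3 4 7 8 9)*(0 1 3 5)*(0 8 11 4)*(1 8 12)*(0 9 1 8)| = 6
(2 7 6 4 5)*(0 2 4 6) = (0 2 7)(4 5) = [2, 1, 7, 3, 5, 4, 6, 0]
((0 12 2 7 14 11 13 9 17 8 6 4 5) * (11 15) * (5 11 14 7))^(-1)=(0 5 2 12)(4 6 8 17 9 13 11)(14 15)=[5, 1, 12, 3, 6, 2, 8, 7, 17, 13, 10, 4, 0, 11, 15, 14, 16, 9]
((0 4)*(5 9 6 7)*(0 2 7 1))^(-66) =(0 6 5 2)(1 9 7 4) =[6, 9, 0, 3, 1, 2, 5, 4, 8, 7]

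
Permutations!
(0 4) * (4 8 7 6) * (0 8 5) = [5, 1, 2, 3, 8, 0, 4, 6, 7] = (0 5)(4 8 7 6)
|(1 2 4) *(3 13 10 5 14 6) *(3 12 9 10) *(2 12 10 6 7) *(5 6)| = |(1 12 9 5 14 7 2 4)(3 13)(6 10)| = 8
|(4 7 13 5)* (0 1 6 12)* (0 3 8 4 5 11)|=10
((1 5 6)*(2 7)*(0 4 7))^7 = (0 2 7 4)(1 5 6) = [2, 5, 7, 3, 0, 6, 1, 4]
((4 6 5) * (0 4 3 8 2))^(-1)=(0 2 8 3 5 6 4)=[2, 1, 8, 5, 0, 6, 4, 7, 3]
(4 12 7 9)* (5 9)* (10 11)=(4 12 7 5 9)(10 11)=[0, 1, 2, 3, 12, 9, 6, 5, 8, 4, 11, 10, 7]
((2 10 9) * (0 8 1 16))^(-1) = [16, 8, 9, 3, 4, 5, 6, 7, 0, 10, 2, 11, 12, 13, 14, 15, 1] = (0 16 1 8)(2 9 10)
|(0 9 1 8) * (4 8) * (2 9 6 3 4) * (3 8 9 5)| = 6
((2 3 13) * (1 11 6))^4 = [0, 11, 3, 13, 4, 5, 1, 7, 8, 9, 10, 6, 12, 2] = (1 11 6)(2 3 13)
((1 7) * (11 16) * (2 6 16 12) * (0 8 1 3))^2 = (0 1 3 8 7)(2 16 12 6 11) = [1, 3, 16, 8, 4, 5, 11, 0, 7, 9, 10, 2, 6, 13, 14, 15, 12]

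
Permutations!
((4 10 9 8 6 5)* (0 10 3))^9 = (0 10 9 8 6 5 4 3) = [10, 1, 2, 0, 3, 4, 5, 7, 6, 8, 9]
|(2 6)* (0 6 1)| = |(0 6 2 1)| = 4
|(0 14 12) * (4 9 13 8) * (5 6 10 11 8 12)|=11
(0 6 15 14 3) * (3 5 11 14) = [6, 1, 2, 0, 4, 11, 15, 7, 8, 9, 10, 14, 12, 13, 5, 3] = (0 6 15 3)(5 11 14)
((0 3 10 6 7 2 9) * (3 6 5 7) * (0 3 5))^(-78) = [5, 1, 3, 0, 4, 2, 7, 9, 8, 10, 6] = (0 5 2 3)(6 7 9 10)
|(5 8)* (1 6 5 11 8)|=|(1 6 5)(8 11)|=6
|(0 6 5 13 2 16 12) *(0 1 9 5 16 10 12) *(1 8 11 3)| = 30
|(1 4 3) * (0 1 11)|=5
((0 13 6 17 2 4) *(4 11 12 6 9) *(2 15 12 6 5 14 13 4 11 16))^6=[0, 1, 2, 3, 4, 17, 13, 7, 8, 5, 10, 14, 6, 12, 15, 11, 16, 9]=(5 17 9)(6 13 12)(11 14 15)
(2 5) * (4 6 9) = (2 5)(4 6 9) = [0, 1, 5, 3, 6, 2, 9, 7, 8, 4]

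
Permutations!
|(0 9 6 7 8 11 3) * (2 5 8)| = |(0 9 6 7 2 5 8 11 3)| = 9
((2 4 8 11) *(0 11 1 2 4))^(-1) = (0 2 1 8 4 11) = [2, 8, 1, 3, 11, 5, 6, 7, 4, 9, 10, 0]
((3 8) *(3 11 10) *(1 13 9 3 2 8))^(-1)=(1 3 9 13)(2 10 11 8)=[0, 3, 10, 9, 4, 5, 6, 7, 2, 13, 11, 8, 12, 1]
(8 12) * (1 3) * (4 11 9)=[0, 3, 2, 1, 11, 5, 6, 7, 12, 4, 10, 9, 8]=(1 3)(4 11 9)(8 12)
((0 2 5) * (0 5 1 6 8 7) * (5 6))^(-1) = (0 7 8 6 5 1 2) = [7, 2, 0, 3, 4, 1, 5, 8, 6]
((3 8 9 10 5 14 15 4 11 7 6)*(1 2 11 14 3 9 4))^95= (1 6 3 15 7 5 14 11 10 4 2 9 8)= [0, 6, 9, 15, 2, 14, 3, 5, 1, 8, 4, 10, 12, 13, 11, 7]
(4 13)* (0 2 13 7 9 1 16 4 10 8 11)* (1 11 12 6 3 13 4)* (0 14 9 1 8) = (0 2 4 7 1 16 8 12 6 3 13 10)(9 11 14) = [2, 16, 4, 13, 7, 5, 3, 1, 12, 11, 0, 14, 6, 10, 9, 15, 8]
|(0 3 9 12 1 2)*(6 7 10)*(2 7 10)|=|(0 3 9 12 1 7 2)(6 10)|=14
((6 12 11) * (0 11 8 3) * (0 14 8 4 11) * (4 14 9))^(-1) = [0, 1, 2, 8, 9, 5, 11, 7, 14, 3, 10, 4, 6, 13, 12] = (3 8 14 12 6 11 4 9)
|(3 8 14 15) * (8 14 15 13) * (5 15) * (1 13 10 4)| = 9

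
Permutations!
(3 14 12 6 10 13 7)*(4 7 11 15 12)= (3 14 4 7)(6 10 13 11 15 12)= [0, 1, 2, 14, 7, 5, 10, 3, 8, 9, 13, 15, 6, 11, 4, 12]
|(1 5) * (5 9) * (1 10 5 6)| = |(1 9 6)(5 10)| = 6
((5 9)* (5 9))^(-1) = (9) = [0, 1, 2, 3, 4, 5, 6, 7, 8, 9]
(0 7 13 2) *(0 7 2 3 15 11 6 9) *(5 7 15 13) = (0 2 15 11 6 9)(3 13)(5 7) = [2, 1, 15, 13, 4, 7, 9, 5, 8, 0, 10, 6, 12, 3, 14, 11]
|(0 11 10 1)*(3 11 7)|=|(0 7 3 11 10 1)|=6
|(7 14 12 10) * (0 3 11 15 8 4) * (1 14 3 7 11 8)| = 30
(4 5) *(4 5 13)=(4 13)=[0, 1, 2, 3, 13, 5, 6, 7, 8, 9, 10, 11, 12, 4]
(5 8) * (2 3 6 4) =(2 3 6 4)(5 8) =[0, 1, 3, 6, 2, 8, 4, 7, 5]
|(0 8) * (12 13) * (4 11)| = |(0 8)(4 11)(12 13)| = 2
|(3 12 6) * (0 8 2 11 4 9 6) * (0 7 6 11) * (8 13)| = 12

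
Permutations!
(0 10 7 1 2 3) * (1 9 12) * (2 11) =(0 10 7 9 12 1 11 2 3) =[10, 11, 3, 0, 4, 5, 6, 9, 8, 12, 7, 2, 1]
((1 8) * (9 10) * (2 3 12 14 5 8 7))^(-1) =(1 8 5 14 12 3 2 7)(9 10) =[0, 8, 7, 2, 4, 14, 6, 1, 5, 10, 9, 11, 3, 13, 12]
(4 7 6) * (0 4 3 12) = [4, 1, 2, 12, 7, 5, 3, 6, 8, 9, 10, 11, 0] = (0 4 7 6 3 12)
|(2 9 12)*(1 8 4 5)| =|(1 8 4 5)(2 9 12)| =12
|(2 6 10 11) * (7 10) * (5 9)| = |(2 6 7 10 11)(5 9)| = 10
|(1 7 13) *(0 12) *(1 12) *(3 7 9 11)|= 8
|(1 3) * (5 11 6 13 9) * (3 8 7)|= |(1 8 7 3)(5 11 6 13 9)|= 20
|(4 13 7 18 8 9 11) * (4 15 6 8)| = |(4 13 7 18)(6 8 9 11 15)| = 20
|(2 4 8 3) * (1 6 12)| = 12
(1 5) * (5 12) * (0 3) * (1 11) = [3, 12, 2, 0, 4, 11, 6, 7, 8, 9, 10, 1, 5] = (0 3)(1 12 5 11)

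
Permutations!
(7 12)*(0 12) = (0 12 7) = [12, 1, 2, 3, 4, 5, 6, 0, 8, 9, 10, 11, 7]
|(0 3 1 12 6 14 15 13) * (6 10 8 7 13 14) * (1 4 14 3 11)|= 8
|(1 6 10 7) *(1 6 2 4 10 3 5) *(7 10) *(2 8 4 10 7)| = |(1 8 4 2 10 7 6 3 5)| = 9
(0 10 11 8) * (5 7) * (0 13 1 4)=(0 10 11 8 13 1 4)(5 7)=[10, 4, 2, 3, 0, 7, 6, 5, 13, 9, 11, 8, 12, 1]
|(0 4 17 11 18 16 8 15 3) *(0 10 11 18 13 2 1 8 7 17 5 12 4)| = 24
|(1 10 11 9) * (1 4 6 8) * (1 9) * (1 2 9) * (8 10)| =|(1 8)(2 9 4 6 10 11)| =6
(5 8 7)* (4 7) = (4 7 5 8) = [0, 1, 2, 3, 7, 8, 6, 5, 4]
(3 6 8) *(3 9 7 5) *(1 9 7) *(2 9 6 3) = (1 6 8 7 5 2 9) = [0, 6, 9, 3, 4, 2, 8, 5, 7, 1]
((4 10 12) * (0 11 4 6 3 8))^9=(0 11 4 10 12 6 3 8)=[11, 1, 2, 8, 10, 5, 3, 7, 0, 9, 12, 4, 6]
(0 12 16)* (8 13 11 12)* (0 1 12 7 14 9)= [8, 12, 2, 3, 4, 5, 6, 14, 13, 0, 10, 7, 16, 11, 9, 15, 1]= (0 8 13 11 7 14 9)(1 12 16)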